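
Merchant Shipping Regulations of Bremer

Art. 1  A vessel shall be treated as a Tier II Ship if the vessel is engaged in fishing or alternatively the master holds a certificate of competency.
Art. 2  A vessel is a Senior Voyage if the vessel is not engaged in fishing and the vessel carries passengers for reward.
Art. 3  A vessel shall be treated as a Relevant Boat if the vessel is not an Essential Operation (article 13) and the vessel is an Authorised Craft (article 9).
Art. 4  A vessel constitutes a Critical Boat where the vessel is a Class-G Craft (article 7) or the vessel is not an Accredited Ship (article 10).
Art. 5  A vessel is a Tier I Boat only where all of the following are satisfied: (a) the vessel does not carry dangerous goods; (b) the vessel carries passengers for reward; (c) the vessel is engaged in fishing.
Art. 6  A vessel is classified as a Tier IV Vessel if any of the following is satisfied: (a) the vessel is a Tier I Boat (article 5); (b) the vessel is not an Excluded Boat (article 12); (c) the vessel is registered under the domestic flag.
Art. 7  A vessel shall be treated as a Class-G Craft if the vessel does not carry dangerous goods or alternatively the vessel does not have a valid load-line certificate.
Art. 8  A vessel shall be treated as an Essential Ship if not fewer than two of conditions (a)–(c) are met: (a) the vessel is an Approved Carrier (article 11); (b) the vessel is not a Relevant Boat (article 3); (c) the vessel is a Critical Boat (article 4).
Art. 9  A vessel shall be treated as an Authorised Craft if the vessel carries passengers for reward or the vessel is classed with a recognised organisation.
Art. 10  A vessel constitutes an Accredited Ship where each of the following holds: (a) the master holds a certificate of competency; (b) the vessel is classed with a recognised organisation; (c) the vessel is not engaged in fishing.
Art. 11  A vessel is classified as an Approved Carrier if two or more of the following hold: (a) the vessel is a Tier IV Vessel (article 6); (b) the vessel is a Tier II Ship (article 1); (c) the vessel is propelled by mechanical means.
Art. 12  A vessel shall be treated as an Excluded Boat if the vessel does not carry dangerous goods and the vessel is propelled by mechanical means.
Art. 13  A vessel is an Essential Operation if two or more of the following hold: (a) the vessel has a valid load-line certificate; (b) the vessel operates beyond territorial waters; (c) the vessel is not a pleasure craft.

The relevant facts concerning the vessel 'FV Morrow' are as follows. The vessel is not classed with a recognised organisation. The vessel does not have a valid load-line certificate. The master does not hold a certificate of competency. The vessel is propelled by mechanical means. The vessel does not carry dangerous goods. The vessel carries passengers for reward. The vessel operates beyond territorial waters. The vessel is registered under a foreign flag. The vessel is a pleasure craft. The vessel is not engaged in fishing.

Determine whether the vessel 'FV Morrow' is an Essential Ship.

Under article 5: the vessel does not carry dangerous goods? yes; and the vessel carries passengers for reward? yes; and the vessel is engaged in fishing? no. So the vessel is not a Tier I Boat.
Under article 12: the vessel does not carry dangerous goods? yes; and the vessel is propelled by mechanical means? yes. So the vessel is an Excluded Boat.
Under article 6: Tier I Boat (article 5)? no; or not an Excluded Boat (article 12)? no; or the vessel is registered under the domestic flag? no. So the vessel is not a Tier IV Vessel.
Under article 1: the vessel is engaged in fishing? no; or the master holds a certificate of competency? no. So the vessel is not a Tier II Ship.
Under article 11: Tier IV Vessel (article 6)? no; Tier II Ship (article 1)? no; the vessel is propelled by mechanical means? yes — 1 of 3 hold (need ≥2) → not satisfied.
Under article 13: the vessel has a valid load-line certificate? no; the vessel operates beyond territorial waters? yes; the vessel is not a pleasure craft? no — 1 of 3 hold (need ≥2) → not satisfied.
Under article 9: the vessel carries passengers for reward? yes; or the vessel is classed with a recognised organisation? no. So the vessel is an Authorised Craft.
Under article 3: not an Essential Operation (article 13)? yes; and Authorised Craft (article 9)? yes. So the vessel is a Relevant Boat.
Under article 7: the vessel does not carry dangerous goods? yes; or the vessel does not have a valid load-line certificate? yes. So the vessel is a Class-G Craft.
Under article 10: the master holds a certificate of competency? no; and the vessel is classed with a recognised organisation? no; and the vessel is not engaged in fishing? yes. So the vessel is not an Accredited Ship.
Under article 4: Class-G Craft (article 7)? yes; or not an Accredited Ship (article 10)? yes. So the vessel is a Critical Boat.
Under article 8: Approved Carrier (article 11)? no; not a Relevant Boat (article 3)? no; Critical Boat (article 4)? yes — 1 of 3 hold (need ≥2) → not satisfied.

No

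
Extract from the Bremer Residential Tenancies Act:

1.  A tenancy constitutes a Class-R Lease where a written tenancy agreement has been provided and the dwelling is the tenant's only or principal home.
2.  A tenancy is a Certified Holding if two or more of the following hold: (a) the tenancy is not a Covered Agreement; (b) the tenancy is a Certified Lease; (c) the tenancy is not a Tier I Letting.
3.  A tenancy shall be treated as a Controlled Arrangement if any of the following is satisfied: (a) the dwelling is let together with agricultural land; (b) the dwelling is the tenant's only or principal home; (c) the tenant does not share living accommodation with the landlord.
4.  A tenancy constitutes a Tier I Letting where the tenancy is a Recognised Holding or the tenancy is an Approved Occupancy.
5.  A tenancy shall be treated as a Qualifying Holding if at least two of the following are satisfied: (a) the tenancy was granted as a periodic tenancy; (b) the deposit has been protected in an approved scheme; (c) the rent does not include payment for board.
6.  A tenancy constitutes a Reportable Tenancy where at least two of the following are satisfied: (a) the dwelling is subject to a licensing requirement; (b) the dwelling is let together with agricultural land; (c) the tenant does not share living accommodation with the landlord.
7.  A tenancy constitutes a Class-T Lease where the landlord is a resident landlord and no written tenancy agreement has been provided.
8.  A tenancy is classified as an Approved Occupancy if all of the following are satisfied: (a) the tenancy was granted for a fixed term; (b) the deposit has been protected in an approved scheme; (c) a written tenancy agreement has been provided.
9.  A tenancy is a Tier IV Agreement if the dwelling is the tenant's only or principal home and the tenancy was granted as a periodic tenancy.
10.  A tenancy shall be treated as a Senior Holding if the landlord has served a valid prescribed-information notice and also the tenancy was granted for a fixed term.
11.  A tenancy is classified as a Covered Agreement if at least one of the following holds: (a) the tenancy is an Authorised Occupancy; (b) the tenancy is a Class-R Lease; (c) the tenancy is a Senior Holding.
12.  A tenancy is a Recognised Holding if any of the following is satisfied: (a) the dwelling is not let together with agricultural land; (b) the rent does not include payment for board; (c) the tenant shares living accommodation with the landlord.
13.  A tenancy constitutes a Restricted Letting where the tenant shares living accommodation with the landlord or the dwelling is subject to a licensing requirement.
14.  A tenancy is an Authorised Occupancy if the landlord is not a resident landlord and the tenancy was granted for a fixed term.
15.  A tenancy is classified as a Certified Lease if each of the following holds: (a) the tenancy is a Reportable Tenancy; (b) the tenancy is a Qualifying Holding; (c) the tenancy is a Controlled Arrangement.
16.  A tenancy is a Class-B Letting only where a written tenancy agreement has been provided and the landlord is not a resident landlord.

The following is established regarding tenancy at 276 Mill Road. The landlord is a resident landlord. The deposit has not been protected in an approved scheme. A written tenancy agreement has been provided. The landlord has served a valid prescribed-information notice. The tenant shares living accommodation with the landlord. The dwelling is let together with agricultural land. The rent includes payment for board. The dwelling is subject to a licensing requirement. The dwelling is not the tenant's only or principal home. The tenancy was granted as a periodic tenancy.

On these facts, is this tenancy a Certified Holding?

Under paragraph 14: the landlord is not a resident landlord? no; and the tenancy was granted for a fixed term? no. So the tenancy is not an Authorised Occupancy.
Under paragraph 1: a written tenancy agreement has been provided? yes; and the dwelling is the tenant's only or principal home? no. So the tenancy is not a Class-R Lease.
Under paragraph 10: the landlord has served a valid prescribed-information notice? yes; and the tenancy was granted for a fixed term? no. So the tenancy is not a Senior Holding.
Under paragraph 11: Authorised Occupancy (paragraph 14)? no; or Class-R Lease (paragraph 1)? no; or Senior Holding (paragraph 10)? no. So the tenancy is not a Covered Agreement.
Under paragraph 6: the dwelling is subject to a licensing requirement? yes; the dwelling is let together with agricultural land? yes; the tenant does not share living accommodation with the landlord? no — 2 of 3 hold (need ≥2) → satisfied.
Under paragraph 5: the tenancy was granted as a periodic tenancy? yes; the deposit has been protected in an approved scheme? no; the rent does not include payment for board? no — 1 of 3 hold (need ≥2) → not satisfied.
Under paragraph 3: the dwelling is let together with agricultural land? yes; or the dwelling is the tenant's only or principal home? no; or the tenant does not share living accommodation with the landlord? no. So the tenancy is a Controlled Arrangement.
Under paragraph 15: Reportable Tenancy (paragraph 6)? yes; and Qualifying Holding (paragraph 5)? no; and Controlled Arrangement (paragraph 3)? yes. So the tenancy is not a Certified Lease.
Under paragraph 12: the dwelling is not let together with agricultural land? no; or the rent does not include payment for board? no; or the tenant shares living accommodation with the landlord? yes. So the tenancy is a Recognised Holding.
Under paragraph 8: the tenancy was granted for a fixed term? no; and the deposit has been protected in an approved scheme? no; and a written tenancy agreement has been provided? yes. So the tenancy is not an Approved Occupancy.
Under paragraph 4: Recognised Holding (paragraph 12)? yes; or Approved Occupancy (paragraph 8)? no. So the tenancy is a Tier I Letting.
Under paragraph 2: not a Covered Agreement (paragraph 11)? yes; Certified Lease (paragraph 15)? no; not a Tier I Letting (paragraph 4)? no — 1 of 3 hold (need ≥2) → not satisfied.

No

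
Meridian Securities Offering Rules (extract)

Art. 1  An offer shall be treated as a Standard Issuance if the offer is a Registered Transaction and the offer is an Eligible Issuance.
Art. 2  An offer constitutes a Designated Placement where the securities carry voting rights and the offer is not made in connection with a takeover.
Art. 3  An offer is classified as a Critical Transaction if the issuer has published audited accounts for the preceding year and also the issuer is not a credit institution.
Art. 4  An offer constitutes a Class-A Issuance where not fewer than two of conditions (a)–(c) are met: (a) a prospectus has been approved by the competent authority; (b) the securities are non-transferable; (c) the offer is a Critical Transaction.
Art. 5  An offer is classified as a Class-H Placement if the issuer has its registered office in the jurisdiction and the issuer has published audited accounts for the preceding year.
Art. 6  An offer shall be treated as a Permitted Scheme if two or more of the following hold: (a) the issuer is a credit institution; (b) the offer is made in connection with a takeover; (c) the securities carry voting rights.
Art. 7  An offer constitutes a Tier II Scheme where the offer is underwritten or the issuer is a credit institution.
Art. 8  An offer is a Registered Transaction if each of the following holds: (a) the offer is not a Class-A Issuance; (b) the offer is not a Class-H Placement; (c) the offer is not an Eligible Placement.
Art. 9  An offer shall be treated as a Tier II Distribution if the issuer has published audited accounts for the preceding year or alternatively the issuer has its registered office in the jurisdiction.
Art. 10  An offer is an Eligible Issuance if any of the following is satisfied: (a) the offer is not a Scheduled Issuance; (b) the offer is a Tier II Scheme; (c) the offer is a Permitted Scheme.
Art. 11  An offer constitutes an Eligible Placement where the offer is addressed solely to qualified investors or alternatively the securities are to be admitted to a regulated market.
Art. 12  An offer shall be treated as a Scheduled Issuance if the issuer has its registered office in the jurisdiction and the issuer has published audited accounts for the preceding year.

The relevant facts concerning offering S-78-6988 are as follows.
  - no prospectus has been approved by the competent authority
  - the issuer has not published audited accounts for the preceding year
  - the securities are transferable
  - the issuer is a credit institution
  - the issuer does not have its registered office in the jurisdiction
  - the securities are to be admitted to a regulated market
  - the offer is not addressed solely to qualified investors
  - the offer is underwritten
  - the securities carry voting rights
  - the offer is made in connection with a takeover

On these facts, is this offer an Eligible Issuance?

Yes

Under article 12: the issuer has its registered office in the jurisdiction? no; and the issuer has published audited accounts for the preceding year? no. So the offer is not a Scheduled Issuance.
Under article 7: the offer is underwritten? yes; or the issuer is a credit institution? yes. So the offer is a Tier II Scheme.
Under article 6: the issuer is a credit institution? yes; the offer is made in connection with a takeover? yes; the securities carry voting rights? yes — 3 of 3 hold (need ≥2) → satisfied.
Under article 10: not a Scheduled Issuance (article 12)? yes; or Tier II Scheme (article 7)? yes; or Permitted Scheme (article 6)? yes. So the offer is an Eligible Issuance.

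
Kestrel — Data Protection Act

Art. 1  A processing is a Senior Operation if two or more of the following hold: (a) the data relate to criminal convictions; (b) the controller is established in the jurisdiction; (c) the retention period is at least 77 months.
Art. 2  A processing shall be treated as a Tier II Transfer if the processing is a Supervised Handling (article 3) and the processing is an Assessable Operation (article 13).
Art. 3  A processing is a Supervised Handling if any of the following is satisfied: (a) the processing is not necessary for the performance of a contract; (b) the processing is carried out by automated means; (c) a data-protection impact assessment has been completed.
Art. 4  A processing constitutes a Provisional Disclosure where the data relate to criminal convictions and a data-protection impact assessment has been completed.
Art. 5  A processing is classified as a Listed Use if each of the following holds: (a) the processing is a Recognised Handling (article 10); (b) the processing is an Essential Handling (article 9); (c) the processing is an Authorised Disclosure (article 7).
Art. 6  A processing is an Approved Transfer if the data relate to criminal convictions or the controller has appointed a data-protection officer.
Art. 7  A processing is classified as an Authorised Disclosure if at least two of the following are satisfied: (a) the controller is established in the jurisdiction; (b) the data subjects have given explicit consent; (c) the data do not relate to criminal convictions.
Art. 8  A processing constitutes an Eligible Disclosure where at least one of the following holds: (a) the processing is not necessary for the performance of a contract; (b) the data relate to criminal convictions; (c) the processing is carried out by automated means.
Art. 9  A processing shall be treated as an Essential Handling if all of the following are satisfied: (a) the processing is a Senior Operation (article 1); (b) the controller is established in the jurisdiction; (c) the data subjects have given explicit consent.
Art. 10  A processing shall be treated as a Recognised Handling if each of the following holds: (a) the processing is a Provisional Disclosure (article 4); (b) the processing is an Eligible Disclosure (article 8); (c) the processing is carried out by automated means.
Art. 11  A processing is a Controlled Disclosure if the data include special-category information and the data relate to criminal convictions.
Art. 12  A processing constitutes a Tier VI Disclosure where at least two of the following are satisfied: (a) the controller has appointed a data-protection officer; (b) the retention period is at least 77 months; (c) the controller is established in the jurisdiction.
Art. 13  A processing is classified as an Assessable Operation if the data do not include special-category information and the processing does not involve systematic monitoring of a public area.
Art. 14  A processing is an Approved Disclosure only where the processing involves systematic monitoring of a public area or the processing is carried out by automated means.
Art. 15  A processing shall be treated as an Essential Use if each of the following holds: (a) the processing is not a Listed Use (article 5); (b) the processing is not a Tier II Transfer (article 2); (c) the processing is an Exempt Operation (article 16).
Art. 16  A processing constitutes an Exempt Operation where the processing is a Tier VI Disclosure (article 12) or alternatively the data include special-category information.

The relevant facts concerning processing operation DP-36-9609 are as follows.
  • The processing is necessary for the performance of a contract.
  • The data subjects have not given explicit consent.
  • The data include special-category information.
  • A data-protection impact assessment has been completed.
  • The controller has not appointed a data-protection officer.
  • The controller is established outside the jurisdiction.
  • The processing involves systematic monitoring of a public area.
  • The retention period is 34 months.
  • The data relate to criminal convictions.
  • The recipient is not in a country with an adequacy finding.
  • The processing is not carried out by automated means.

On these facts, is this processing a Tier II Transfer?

No

article 3 — Supervised Handling: [the processing is not necessary for the performance of a contract? no] OR [the processing is carried out by automated means? no] OR [a data-protection impact assessment has been completed? yes] → satisfied.
article 13 — Assessable Operation: [the data do not include special-category information? no] AND [the processing does not involve systematic monitoring of a public area? no] → not satisfied.
article 2 — Tier II Transfer: [Supervised Handling (article 3)? yes] AND [Assessable Operation (article 13)? no] → not satisfied.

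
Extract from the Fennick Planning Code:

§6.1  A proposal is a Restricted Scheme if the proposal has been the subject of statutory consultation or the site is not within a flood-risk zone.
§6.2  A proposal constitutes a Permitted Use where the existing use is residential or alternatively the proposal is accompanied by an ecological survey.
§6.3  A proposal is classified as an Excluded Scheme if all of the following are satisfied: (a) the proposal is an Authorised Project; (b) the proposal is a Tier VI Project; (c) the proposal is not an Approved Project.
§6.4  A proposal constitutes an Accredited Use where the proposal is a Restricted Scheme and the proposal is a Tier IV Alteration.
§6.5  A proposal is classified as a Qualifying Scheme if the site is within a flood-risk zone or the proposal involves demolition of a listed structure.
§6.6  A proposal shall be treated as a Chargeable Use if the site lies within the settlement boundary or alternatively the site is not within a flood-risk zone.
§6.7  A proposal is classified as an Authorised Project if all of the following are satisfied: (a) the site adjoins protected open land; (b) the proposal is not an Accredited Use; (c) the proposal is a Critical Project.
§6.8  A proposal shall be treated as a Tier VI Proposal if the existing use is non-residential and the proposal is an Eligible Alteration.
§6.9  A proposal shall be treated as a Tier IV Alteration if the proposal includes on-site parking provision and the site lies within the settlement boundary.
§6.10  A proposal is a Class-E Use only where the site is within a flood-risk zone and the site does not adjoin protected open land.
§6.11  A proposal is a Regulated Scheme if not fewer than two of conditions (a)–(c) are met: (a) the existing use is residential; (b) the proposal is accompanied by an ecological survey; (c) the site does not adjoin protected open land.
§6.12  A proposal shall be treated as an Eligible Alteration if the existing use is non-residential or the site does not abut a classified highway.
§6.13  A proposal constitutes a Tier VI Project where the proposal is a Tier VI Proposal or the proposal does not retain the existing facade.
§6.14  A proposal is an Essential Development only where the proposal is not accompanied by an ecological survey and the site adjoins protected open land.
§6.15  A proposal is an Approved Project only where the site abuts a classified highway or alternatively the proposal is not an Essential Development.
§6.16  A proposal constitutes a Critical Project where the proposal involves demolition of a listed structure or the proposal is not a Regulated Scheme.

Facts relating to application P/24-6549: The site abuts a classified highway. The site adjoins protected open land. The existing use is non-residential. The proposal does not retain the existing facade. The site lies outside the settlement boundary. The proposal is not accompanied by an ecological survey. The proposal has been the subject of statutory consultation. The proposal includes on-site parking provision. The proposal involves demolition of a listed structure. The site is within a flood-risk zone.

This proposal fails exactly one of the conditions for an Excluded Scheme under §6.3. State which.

Approved Project

§6.1 — Restricted Scheme: [the proposal has been the subject of statutory consultation? yes] OR [the site is not within a flood-risk zone? no] → satisfied.
§6.9 — Tier IV Alteration: [the proposal includes on-site parking provision? yes] AND [the site lies within the settlement boundary? no] → not satisfied.
§6.4 — Accredited Use: [Restricted Scheme (§6.1)? yes] AND [Tier IV Alteration (§6.9)? no] → not satisfied.
§6.11 — Regulated Scheme: the existing use is residential? no; the proposal is accompanied by an ecological survey? no; the site does not adjoin protected open land? no — 0 of 3 hold (need ≥2) → not satisfied.
§6.16 — Critical Project: [the proposal involves demolition of a listed structure? yes] OR [not a Regulated Scheme (§6.11)? yes] → satisfied.
§6.7 — Authorised Project: [the site adjoins protected open land? yes] AND [not an Accredited Use (§6.4)? yes] AND [Critical Project (§6.16)? yes] → satisfied.
§6.12 — Eligible Alteration: [the existing use is non-residential? yes] OR [the site does not abut a classified highway? no] → satisfied.
§6.8 — Tier VI Proposal: [the existing use is non-residential? yes] AND [Eligible Alteration (§6.12)? yes] → satisfied.
§6.13 — Tier VI Project: [Tier VI Proposal (§6.8)? yes] OR [the proposal does not retain the existing facade? yes] → satisfied.
§6.14 — Essential Development: [the proposal is not accompanied by an ecological survey? yes] AND [the site adjoins protected open land? yes] → satisfied.
§6.15 — Approved Project: [the site abuts a classified highway? yes] OR [not an Essential Development (§6.14)? no] → satisfied.
§6.3 — Excluded Scheme: [Authorised Project (§6.7)? yes] AND [Tier VI Project (§6.13)? yes] AND [not an Approved Project (§6.15)? no] → not satisfied.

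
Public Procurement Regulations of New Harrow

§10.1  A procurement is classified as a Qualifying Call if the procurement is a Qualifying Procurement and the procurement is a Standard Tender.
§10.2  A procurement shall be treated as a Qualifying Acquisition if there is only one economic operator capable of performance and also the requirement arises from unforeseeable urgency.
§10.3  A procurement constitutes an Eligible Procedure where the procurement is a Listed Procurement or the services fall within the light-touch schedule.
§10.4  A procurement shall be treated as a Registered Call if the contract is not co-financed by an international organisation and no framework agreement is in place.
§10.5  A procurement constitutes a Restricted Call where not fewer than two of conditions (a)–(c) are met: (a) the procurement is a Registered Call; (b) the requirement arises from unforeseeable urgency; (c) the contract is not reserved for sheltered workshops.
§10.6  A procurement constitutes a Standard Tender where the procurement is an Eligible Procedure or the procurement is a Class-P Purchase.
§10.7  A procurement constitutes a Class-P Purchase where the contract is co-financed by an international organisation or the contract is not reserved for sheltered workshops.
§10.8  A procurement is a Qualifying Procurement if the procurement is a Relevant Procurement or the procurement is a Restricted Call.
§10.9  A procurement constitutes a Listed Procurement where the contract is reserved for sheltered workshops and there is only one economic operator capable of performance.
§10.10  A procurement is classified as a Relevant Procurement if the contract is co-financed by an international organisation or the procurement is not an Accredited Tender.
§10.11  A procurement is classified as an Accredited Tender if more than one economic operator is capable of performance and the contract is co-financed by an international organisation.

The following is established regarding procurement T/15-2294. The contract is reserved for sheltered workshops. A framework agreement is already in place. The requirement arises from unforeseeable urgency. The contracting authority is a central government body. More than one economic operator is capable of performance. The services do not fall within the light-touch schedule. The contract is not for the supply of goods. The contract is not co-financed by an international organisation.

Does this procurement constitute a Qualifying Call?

No

§10.11 — Accredited Tender: [more than one economic operator is capable of performance? yes] AND [the contract is co-financed by an international organisation? no] → not satisfied.
§10.10 — Relevant Procurement: [the contract is co-financed by an international organisation? no] OR [not an Accredited Tender (§10.11)? yes] → satisfied.
§10.4 — Registered Call: [the contract is not co-financed by an international organisation? yes] AND [no framework agreement is in place? no] → not satisfied.
§10.5 — Restricted Call: Registered Call (§10.4)? no; the requirement arises from unforeseeable urgency? yes; the contract is not reserved for sheltered workshops? no — 1 of 3 hold (need ≥2) → not satisfied.
§10.8 — Qualifying Procurement: [Relevant Procurement (§10.10)? yes] OR [Restricted Call (§10.5)? no] → satisfied.
§10.9 — Listed Procurement: [the contract is reserved for sheltered workshops? yes] AND [there is only one economic operator capable of performance? no] → not satisfied.
§10.3 — Eligible Procedure: [Listed Procurement (§10.9)? no] OR [the services fall within the light-touch schedule? no] → not satisfied.
§10.7 — Class-P Purchase: [the contract is co-financed by an international organisation? no] OR [the contract is not reserved for sheltered workshops? no] → not satisfied.
§10.6 — Standard Tender: [Eligible Procedure (§10.3)? no] OR [Class-P Purchase (§10.7)? no] → not satisfied.
§10.1 — Qualifying Call: [Qualifying Procurement (§10.8)? yes] AND [Standard Tender (§10.6)? no] → not satisfied.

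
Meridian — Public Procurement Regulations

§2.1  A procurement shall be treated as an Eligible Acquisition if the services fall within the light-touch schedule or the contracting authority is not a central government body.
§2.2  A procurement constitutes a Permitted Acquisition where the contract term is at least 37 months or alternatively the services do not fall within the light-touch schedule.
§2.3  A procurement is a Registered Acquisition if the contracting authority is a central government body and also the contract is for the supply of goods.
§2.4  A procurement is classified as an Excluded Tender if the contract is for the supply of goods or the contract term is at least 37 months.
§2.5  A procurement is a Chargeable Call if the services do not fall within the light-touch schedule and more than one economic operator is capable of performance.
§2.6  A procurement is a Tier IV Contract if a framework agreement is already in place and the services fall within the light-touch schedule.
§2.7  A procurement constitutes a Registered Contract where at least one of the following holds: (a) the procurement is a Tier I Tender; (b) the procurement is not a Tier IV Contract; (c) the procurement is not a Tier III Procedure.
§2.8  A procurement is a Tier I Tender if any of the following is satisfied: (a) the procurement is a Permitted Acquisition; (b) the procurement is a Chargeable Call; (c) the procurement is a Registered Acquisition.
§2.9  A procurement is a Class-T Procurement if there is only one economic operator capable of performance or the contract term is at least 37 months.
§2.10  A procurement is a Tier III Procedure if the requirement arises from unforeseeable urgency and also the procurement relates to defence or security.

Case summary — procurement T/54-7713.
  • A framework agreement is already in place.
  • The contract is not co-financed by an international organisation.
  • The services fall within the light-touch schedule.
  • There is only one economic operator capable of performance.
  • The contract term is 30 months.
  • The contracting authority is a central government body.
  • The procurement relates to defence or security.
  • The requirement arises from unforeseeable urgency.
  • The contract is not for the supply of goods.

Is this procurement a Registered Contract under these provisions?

No

Under §2.2: contract term: 30 months ≥ 37 months? no; or the services do not fall within the light-touch schedule? no. So the procurement is not a Permitted Acquisition.
Under §2.5: the services do not fall within the light-touch schedule? no; and more than one economic operator is capable of performance? no. So the procurement is not a Chargeable Call.
Under §2.3: the contracting authority is a central government body? yes; and the contract is for the supply of goods? no. So the procurement is not a Registered Acquisition.
Under §2.8: Permitted Acquisition (§2.2)? no; or Chargeable Call (§2.5)? no; or Registered Acquisition (§2.3)? no. So the procurement is not a Tier I Tender.
Under §2.6: a framework agreement is already in place? yes; and the services fall within the light-touch schedule? yes. So the procurement is a Tier IV Contract.
Under §2.10: the requirement arises from unforeseeable urgency? yes; and the procurement relates to defence or security? yes. So the procurement is a Tier III Procedure.
Under §2.7: Tier I Tender (§2.8)? no; or not a Tier IV Contract (§2.6)? no; or not a Tier III Procedure (§2.10)? no. So the procurement is not a Registered Contract.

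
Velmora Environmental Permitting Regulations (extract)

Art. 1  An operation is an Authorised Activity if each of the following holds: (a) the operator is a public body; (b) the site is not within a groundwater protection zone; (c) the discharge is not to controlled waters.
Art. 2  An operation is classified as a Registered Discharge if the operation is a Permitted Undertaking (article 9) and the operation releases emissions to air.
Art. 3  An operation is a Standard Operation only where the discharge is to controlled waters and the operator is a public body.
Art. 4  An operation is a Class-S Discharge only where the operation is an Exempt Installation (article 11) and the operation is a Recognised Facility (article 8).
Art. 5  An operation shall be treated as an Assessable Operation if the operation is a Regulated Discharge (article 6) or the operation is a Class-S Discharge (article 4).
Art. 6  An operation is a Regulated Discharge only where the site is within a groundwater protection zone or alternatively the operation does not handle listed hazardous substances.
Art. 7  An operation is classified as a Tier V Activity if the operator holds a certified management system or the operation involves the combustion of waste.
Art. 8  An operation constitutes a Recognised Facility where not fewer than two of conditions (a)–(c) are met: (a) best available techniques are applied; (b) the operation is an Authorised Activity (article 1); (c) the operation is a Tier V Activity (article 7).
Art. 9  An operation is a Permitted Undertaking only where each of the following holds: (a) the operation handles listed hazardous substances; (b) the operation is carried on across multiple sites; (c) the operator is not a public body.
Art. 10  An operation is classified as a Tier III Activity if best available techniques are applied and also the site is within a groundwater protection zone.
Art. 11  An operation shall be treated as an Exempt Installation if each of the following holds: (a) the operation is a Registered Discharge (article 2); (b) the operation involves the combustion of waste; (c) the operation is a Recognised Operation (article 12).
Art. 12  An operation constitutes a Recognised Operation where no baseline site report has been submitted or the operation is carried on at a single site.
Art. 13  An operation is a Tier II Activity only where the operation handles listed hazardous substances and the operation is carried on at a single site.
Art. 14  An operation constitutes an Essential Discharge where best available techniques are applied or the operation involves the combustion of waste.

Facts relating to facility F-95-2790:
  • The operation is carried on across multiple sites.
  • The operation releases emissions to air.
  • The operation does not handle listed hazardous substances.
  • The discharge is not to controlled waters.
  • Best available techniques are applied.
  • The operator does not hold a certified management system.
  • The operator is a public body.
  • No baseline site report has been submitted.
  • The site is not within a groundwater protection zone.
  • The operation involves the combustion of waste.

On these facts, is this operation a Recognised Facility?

article 1 — Authorised Activity: [the operator is a public body? yes] AND [the site is not within a groundwater protection zone? yes] AND [the discharge is not to controlled waters? yes] → satisfied.
article 7 — Tier V Activity: [the operator holds a certified management system? no] OR [the operation involves the combustion of waste? yes] → satisfied.
article 8 — Recognised Facility: best available techniques are applied? yes; Authorised Activity (article 1)? yes; Tier V Activity (article 7)? yes — 3 of 3 hold (need ≥2) → satisfied.

Yes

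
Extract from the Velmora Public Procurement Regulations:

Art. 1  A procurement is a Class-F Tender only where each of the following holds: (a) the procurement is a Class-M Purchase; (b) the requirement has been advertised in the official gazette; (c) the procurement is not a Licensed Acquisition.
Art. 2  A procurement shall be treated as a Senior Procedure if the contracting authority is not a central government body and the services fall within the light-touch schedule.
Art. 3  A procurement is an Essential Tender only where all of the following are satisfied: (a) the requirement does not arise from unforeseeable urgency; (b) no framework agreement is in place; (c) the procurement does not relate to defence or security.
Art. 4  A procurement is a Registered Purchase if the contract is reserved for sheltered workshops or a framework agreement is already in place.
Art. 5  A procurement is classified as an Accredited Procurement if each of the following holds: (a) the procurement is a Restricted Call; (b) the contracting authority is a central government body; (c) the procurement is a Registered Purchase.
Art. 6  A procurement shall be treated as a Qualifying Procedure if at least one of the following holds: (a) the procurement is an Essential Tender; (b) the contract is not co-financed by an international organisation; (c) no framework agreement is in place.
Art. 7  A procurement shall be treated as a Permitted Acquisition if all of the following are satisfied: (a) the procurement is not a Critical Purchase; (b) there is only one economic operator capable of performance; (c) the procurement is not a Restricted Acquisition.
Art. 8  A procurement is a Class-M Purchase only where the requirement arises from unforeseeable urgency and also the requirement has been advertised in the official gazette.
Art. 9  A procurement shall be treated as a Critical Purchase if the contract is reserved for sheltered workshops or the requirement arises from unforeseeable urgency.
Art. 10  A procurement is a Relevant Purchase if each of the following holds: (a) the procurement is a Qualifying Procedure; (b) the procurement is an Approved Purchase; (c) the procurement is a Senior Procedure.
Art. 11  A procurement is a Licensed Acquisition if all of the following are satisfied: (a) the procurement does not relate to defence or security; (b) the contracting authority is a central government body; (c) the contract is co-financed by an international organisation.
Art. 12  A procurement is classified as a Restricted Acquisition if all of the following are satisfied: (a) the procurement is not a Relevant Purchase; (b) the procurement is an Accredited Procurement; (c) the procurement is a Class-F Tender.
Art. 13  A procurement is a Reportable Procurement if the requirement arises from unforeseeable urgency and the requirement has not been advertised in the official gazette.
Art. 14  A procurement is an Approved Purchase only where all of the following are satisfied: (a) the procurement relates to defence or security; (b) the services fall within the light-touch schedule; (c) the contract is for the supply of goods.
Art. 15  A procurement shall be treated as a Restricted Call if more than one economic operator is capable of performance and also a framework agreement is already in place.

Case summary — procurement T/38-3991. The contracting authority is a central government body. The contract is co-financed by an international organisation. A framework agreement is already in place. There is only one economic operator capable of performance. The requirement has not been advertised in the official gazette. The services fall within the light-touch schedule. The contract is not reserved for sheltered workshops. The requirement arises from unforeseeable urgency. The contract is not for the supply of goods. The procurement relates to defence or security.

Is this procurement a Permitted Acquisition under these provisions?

article 9 — Critical Purchase: [the contract is reserved for sheltered workshops? no] OR [the requirement arises from unforeseeable urgency? yes] → satisfied.
article 3 — Essential Tender: [the requirement does not arise from unforeseeable urgency? no] AND [no framework agreement is in place? no] AND [the procurement does not relate to defence or security? no] → not satisfied.
article 6 — Qualifying Procedure: [Essential Tender (article 3)? no] OR [the contract is not co-financed by an international organisation? no] OR [no framework agreement is in place? no] → not satisfied.
article 14 — Approved Purchase: [the procurement relates to defence or security? yes] AND [the services fall within the light-touch schedule? yes] AND [the contract is for the supply of goods? no] → not satisfied.
article 2 — Senior Procedure: [the contracting authority is not a central government body? no] AND [the services fall within the light-touch schedule? yes] → not satisfied.
article 10 — Relevant Purchase: [Qualifying Procedure (article 6)? no] AND [Approved Purchase (article 14)? no] AND [Senior Procedure (article 2)? no] → not satisfied.
article 15 — Restricted Call: [more than one economic operator is capable of performance? no] AND [a framework agreement is already in place? yes] → not satisfied.
article 4 — Registered Purchase: [the contract is reserved for sheltered workshops? no] OR [a framework agreement is already in place? yes] → satisfied.
article 5 — Accredited Procurement: [Restricted Call (article 15)? no] AND [the contracting authority is a central government body? yes] AND [Registered Purchase (article 4)? yes] → not satisfied.
article 8 — Class-M Purchase: [the requirement arises from unforeseeable urgency? yes] AND [the requirement has been advertised in the official gazette? no] → not satisfied.
article 11 — Licensed Acquisition: [the procurement does not relate to defence or security? no] AND [the contracting authority is a central government body? yes] AND [the contract is co-financed by an international organisation? yes] → not satisfied.
article 1 — Class-F Tender: [Class-M Purchase (article 8)? no] AND [the requirement has been advertised in the official gazette? no] AND [not a Licensed Acquisition (article 11)? yes] → not satisfied.
article 12 — Restricted Acquisition: [not a Relevant Purchase (article 10)? yes] AND [Accredited Procurement (article 5)? no] AND [Class-F Tender (article 1)? no] → not satisfied.
article 7 — Permitted Acquisition: [not a Critical Purchase (article 9)? no] AND [there is only one economic operator capable of performance? yes] AND [not a Restricted Acquisition (article 12)? yes] → not satisfied.

No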